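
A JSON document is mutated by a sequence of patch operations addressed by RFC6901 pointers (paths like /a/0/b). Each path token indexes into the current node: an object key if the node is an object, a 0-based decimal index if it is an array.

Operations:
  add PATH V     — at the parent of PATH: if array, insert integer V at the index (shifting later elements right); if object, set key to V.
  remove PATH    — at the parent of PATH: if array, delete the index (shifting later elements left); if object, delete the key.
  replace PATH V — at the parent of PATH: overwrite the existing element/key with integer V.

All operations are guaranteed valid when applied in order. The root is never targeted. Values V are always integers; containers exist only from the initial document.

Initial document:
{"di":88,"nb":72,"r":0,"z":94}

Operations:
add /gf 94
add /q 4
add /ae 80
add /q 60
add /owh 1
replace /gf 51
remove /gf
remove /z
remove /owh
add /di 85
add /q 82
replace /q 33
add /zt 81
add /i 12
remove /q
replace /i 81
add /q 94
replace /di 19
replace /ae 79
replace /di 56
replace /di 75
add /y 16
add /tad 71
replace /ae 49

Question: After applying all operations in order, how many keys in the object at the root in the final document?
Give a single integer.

After op 1 (add /gf 94): {"di":88,"gf":94,"nb":72,"r":0,"z":94}
After op 2 (add /q 4): {"di":88,"gf":94,"nb":72,"q":4,"r":0,"z":94}
After op 3 (add /ae 80): {"ae":80,"di":88,"gf":94,"nb":72,"q":4,"r":0,"z":94}
After op 4 (add /q 60): {"ae":80,"di":88,"gf":94,"nb":72,"q":60,"r":0,"z":94}
After op 5 (add /owh 1): {"ae":80,"di":88,"gf":94,"nb":72,"owh":1,"q":60,"r":0,"z":94}
After op 6 (replace /gf 51): {"ae":80,"di":88,"gf":51,"nb":72,"owh":1,"q":60,"r":0,"z":94}
After op 7 (remove /gf): {"ae":80,"di":88,"nb":72,"owh":1,"q":60,"r":0,"z":94}
After op 8 (remove /z): {"ae":80,"di":88,"nb":72,"owh":1,"q":60,"r":0}
After op 9 (remove /owh): {"ae":80,"di":88,"nb":72,"q":60,"r":0}
After op 10 (add /di 85): {"ae":80,"di":85,"nb":72,"q":60,"r":0}
After op 11 (add /q 82): {"ae":80,"di":85,"nb":72,"q":82,"r":0}
After op 12 (replace /q 33): {"ae":80,"di":85,"nb":72,"q":33,"r":0}
After op 13 (add /zt 81): {"ae":80,"di":85,"nb":72,"q":33,"r":0,"zt":81}
After op 14 (add /i 12): {"ae":80,"di":85,"i":12,"nb":72,"q":33,"r":0,"zt":81}
After op 15 (remove /q): {"ae":80,"di":85,"i":12,"nb":72,"r":0,"zt":81}
After op 16 (replace /i 81): {"ae":80,"di":85,"i":81,"nb":72,"r":0,"zt":81}
After op 17 (add /q 94): {"ae":80,"di":85,"i":81,"nb":72,"q":94,"r":0,"zt":81}
After op 18 (replace /di 19): {"ae":80,"di":19,"i":81,"nb":72,"q":94,"r":0,"zt":81}
After op 19 (replace /ae 79): {"ae":79,"di":19,"i":81,"nb":72,"q":94,"r":0,"zt":81}
After op 20 (replace /di 56): {"ae":79,"di":56,"i":81,"nb":72,"q":94,"r":0,"zt":81}
After op 21 (replace /di 75): {"ae":79,"di":75,"i":81,"nb":72,"q":94,"r":0,"zt":81}
After op 22 (add /y 16): {"ae":79,"di":75,"i":81,"nb":72,"q":94,"r":0,"y":16,"zt":81}
After op 23 (add /tad 71): {"ae":79,"di":75,"i":81,"nb":72,"q":94,"r":0,"tad":71,"y":16,"zt":81}
After op 24 (replace /ae 49): {"ae":49,"di":75,"i":81,"nb":72,"q":94,"r":0,"tad":71,"y":16,"zt":81}
Size at the root: 9

Answer: 9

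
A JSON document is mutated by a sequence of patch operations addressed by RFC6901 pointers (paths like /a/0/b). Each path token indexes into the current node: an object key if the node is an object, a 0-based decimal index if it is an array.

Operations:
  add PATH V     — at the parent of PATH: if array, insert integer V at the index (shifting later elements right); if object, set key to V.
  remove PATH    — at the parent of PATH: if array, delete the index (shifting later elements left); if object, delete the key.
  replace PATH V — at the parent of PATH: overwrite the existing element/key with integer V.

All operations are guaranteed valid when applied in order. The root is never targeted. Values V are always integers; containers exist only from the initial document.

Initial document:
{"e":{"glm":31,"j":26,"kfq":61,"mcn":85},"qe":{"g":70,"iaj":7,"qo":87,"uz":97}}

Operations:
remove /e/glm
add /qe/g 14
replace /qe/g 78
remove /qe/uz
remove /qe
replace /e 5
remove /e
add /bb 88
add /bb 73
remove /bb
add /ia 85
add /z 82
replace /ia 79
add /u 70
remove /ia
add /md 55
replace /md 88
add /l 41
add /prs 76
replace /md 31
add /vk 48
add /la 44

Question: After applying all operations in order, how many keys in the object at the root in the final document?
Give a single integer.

After op 1 (remove /e/glm): {"e":{"j":26,"kfq":61,"mcn":85},"qe":{"g":70,"iaj":7,"qo":87,"uz":97}}
After op 2 (add /qe/g 14): {"e":{"j":26,"kfq":61,"mcn":85},"qe":{"g":14,"iaj":7,"qo":87,"uz":97}}
After op 3 (replace /qe/g 78): {"e":{"j":26,"kfq":61,"mcn":85},"qe":{"g":78,"iaj":7,"qo":87,"uz":97}}
After op 4 (remove /qe/uz): {"e":{"j":26,"kfq":61,"mcn":85},"qe":{"g":78,"iaj":7,"qo":87}}
After op 5 (remove /qe): {"e":{"j":26,"kfq":61,"mcn":85}}
After op 6 (replace /e 5): {"e":5}
After op 7 (remove /e): {}
After op 8 (add /bb 88): {"bb":88}
After op 9 (add /bb 73): {"bb":73}
After op 10 (remove /bb): {}
After op 11 (add /ia 85): {"ia":85}
After op 12 (add /z 82): {"ia":85,"z":82}
After op 13 (replace /ia 79): {"ia":79,"z":82}
After op 14 (add /u 70): {"ia":79,"u":70,"z":82}
After op 15 (remove /ia): {"u":70,"z":82}
After op 16 (add /md 55): {"md":55,"u":70,"z":82}
After op 17 (replace /md 88): {"md":88,"u":70,"z":82}
After op 18 (add /l 41): {"l":41,"md":88,"u":70,"z":82}
After op 19 (add /prs 76): {"l":41,"md":88,"prs":76,"u":70,"z":82}
After op 20 (replace /md 31): {"l":41,"md":31,"prs":76,"u":70,"z":82}
After op 21 (add /vk 48): {"l":41,"md":31,"prs":76,"u":70,"vk":48,"z":82}
After op 22 (add /la 44): {"l":41,"la":44,"md":31,"prs":76,"u":70,"vk":48,"z":82}
Size at the root: 7

Answer: 7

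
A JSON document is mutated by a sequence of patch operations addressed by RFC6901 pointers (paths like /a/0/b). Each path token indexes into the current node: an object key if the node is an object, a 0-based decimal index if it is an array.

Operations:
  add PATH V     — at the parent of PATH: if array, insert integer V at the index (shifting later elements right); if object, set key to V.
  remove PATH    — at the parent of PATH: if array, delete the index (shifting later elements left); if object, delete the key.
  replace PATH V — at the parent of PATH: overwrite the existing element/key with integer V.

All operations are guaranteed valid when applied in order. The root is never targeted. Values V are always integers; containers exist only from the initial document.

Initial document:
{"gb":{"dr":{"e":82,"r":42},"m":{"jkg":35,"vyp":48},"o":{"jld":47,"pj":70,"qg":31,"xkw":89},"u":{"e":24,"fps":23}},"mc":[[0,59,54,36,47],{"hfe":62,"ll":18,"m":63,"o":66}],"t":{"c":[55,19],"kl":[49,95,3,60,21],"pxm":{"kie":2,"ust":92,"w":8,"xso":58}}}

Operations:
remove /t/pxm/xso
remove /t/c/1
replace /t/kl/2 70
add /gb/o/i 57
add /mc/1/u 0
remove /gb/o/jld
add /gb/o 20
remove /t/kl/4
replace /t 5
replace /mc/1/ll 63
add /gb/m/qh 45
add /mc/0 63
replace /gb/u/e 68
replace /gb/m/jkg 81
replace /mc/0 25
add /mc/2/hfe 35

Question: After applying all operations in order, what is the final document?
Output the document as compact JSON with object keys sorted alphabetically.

After op 1 (remove /t/pxm/xso): {"gb":{"dr":{"e":82,"r":42},"m":{"jkg":35,"vyp":48},"o":{"jld":47,"pj":70,"qg":31,"xkw":89},"u":{"e":24,"fps":23}},"mc":[[0,59,54,36,47],{"hfe":62,"ll":18,"m":63,"o":66}],"t":{"c":[55,19],"kl":[49,95,3,60,21],"pxm":{"kie":2,"ust":92,"w":8}}}
After op 2 (remove /t/c/1): {"gb":{"dr":{"e":82,"r":42},"m":{"jkg":35,"vyp":48},"o":{"jld":47,"pj":70,"qg":31,"xkw":89},"u":{"e":24,"fps":23}},"mc":[[0,59,54,36,47],{"hfe":62,"ll":18,"m":63,"o":66}],"t":{"c":[55],"kl":[49,95,3,60,21],"pxm":{"kie":2,"ust":92,"w":8}}}
After op 3 (replace /t/kl/2 70): {"gb":{"dr":{"e":82,"r":42},"m":{"jkg":35,"vyp":48},"o":{"jld":47,"pj":70,"qg":31,"xkw":89},"u":{"e":24,"fps":23}},"mc":[[0,59,54,36,47],{"hfe":62,"ll":18,"m":63,"o":66}],"t":{"c":[55],"kl":[49,95,70,60,21],"pxm":{"kie":2,"ust":92,"w":8}}}
After op 4 (add /gb/o/i 57): {"gb":{"dr":{"e":82,"r":42},"m":{"jkg":35,"vyp":48},"o":{"i":57,"jld":47,"pj":70,"qg":31,"xkw":89},"u":{"e":24,"fps":23}},"mc":[[0,59,54,36,47],{"hfe":62,"ll":18,"m":63,"o":66}],"t":{"c":[55],"kl":[49,95,70,60,21],"pxm":{"kie":2,"ust":92,"w":8}}}
After op 5 (add /mc/1/u 0): {"gb":{"dr":{"e":82,"r":42},"m":{"jkg":35,"vyp":48},"o":{"i":57,"jld":47,"pj":70,"qg":31,"xkw":89},"u":{"e":24,"fps":23}},"mc":[[0,59,54,36,47],{"hfe":62,"ll":18,"m":63,"o":66,"u":0}],"t":{"c":[55],"kl":[49,95,70,60,21],"pxm":{"kie":2,"ust":92,"w":8}}}
After op 6 (remove /gb/o/jld): {"gb":{"dr":{"e":82,"r":42},"m":{"jkg":35,"vyp":48},"o":{"i":57,"pj":70,"qg":31,"xkw":89},"u":{"e":24,"fps":23}},"mc":[[0,59,54,36,47],{"hfe":62,"ll":18,"m":63,"o":66,"u":0}],"t":{"c":[55],"kl":[49,95,70,60,21],"pxm":{"kie":2,"ust":92,"w":8}}}
After op 7 (add /gb/o 20): {"gb":{"dr":{"e":82,"r":42},"m":{"jkg":35,"vyp":48},"o":20,"u":{"e":24,"fps":23}},"mc":[[0,59,54,36,47],{"hfe":62,"ll":18,"m":63,"o":66,"u":0}],"t":{"c":[55],"kl":[49,95,70,60,21],"pxm":{"kie":2,"ust":92,"w":8}}}
After op 8 (remove /t/kl/4): {"gb":{"dr":{"e":82,"r":42},"m":{"jkg":35,"vyp":48},"o":20,"u":{"e":24,"fps":23}},"mc":[[0,59,54,36,47],{"hfe":62,"ll":18,"m":63,"o":66,"u":0}],"t":{"c":[55],"kl":[49,95,70,60],"pxm":{"kie":2,"ust":92,"w":8}}}
After op 9 (replace /t 5): {"gb":{"dr":{"e":82,"r":42},"m":{"jkg":35,"vyp":48},"o":20,"u":{"e":24,"fps":23}},"mc":[[0,59,54,36,47],{"hfe":62,"ll":18,"m":63,"o":66,"u":0}],"t":5}
After op 10 (replace /mc/1/ll 63): {"gb":{"dr":{"e":82,"r":42},"m":{"jkg":35,"vyp":48},"o":20,"u":{"e":24,"fps":23}},"mc":[[0,59,54,36,47],{"hfe":62,"ll":63,"m":63,"o":66,"u":0}],"t":5}
After op 11 (add /gb/m/qh 45): {"gb":{"dr":{"e":82,"r":42},"m":{"jkg":35,"qh":45,"vyp":48},"o":20,"u":{"e":24,"fps":23}},"mc":[[0,59,54,36,47],{"hfe":62,"ll":63,"m":63,"o":66,"u":0}],"t":5}
After op 12 (add /mc/0 63): {"gb":{"dr":{"e":82,"r":42},"m":{"jkg":35,"qh":45,"vyp":48},"o":20,"u":{"e":24,"fps":23}},"mc":[63,[0,59,54,36,47],{"hfe":62,"ll":63,"m":63,"o":66,"u":0}],"t":5}
After op 13 (replace /gb/u/e 68): {"gb":{"dr":{"e":82,"r":42},"m":{"jkg":35,"qh":45,"vyp":48},"o":20,"u":{"e":68,"fps":23}},"mc":[63,[0,59,54,36,47],{"hfe":62,"ll":63,"m":63,"o":66,"u":0}],"t":5}
After op 14 (replace /gb/m/jkg 81): {"gb":{"dr":{"e":82,"r":42},"m":{"jkg":81,"qh":45,"vyp":48},"o":20,"u":{"e":68,"fps":23}},"mc":[63,[0,59,54,36,47],{"hfe":62,"ll":63,"m":63,"o":66,"u":0}],"t":5}
After op 15 (replace /mc/0 25): {"gb":{"dr":{"e":82,"r":42},"m":{"jkg":81,"qh":45,"vyp":48},"o":20,"u":{"e":68,"fps":23}},"mc":[25,[0,59,54,36,47],{"hfe":62,"ll":63,"m":63,"o":66,"u":0}],"t":5}
After op 16 (add /mc/2/hfe 35): {"gb":{"dr":{"e":82,"r":42},"m":{"jkg":81,"qh":45,"vyp":48},"o":20,"u":{"e":68,"fps":23}},"mc":[25,[0,59,54,36,47],{"hfe":35,"ll":63,"m":63,"o":66,"u":0}],"t":5}

Answer: {"gb":{"dr":{"e":82,"r":42},"m":{"jkg":81,"qh":45,"vyp":48},"o":20,"u":{"e":68,"fps":23}},"mc":[25,[0,59,54,36,47],{"hfe":35,"ll":63,"m":63,"o":66,"u":0}],"t":5}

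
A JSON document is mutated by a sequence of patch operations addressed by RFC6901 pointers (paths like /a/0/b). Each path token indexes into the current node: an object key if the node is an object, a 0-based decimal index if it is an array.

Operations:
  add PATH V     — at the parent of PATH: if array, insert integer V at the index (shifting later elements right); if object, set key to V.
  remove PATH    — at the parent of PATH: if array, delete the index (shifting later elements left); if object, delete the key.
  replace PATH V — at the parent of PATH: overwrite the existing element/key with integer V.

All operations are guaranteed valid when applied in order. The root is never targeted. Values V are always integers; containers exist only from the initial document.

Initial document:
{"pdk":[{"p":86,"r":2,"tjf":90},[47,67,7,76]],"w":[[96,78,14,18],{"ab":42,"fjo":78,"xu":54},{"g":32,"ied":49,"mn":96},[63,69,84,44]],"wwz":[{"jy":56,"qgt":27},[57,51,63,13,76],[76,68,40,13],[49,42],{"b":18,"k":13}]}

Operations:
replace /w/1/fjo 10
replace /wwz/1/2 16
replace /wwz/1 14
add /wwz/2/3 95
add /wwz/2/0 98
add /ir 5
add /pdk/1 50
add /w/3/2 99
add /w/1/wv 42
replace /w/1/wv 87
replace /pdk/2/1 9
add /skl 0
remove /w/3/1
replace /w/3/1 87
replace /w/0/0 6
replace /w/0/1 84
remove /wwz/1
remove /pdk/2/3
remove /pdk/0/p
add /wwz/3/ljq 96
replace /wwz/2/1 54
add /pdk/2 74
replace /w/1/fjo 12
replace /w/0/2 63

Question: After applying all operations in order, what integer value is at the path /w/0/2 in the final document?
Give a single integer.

Answer: 63

Derivation:
After op 1 (replace /w/1/fjo 10): {"pdk":[{"p":86,"r":2,"tjf":90},[47,67,7,76]],"w":[[96,78,14,18],{"ab":42,"fjo":10,"xu":54},{"g":32,"ied":49,"mn":96},[63,69,84,44]],"wwz":[{"jy":56,"qgt":27},[57,51,63,13,76],[76,68,40,13],[49,42],{"b":18,"k":13}]}
After op 2 (replace /wwz/1/2 16): {"pdk":[{"p":86,"r":2,"tjf":90},[47,67,7,76]],"w":[[96,78,14,18],{"ab":42,"fjo":10,"xu":54},{"g":32,"ied":49,"mn":96},[63,69,84,44]],"wwz":[{"jy":56,"qgt":27},[57,51,16,13,76],[76,68,40,13],[49,42],{"b":18,"k":13}]}
After op 3 (replace /wwz/1 14): {"pdk":[{"p":86,"r":2,"tjf":90},[47,67,7,76]],"w":[[96,78,14,18],{"ab":42,"fjo":10,"xu":54},{"g":32,"ied":49,"mn":96},[63,69,84,44]],"wwz":[{"jy":56,"qgt":27},14,[76,68,40,13],[49,42],{"b":18,"k":13}]}
After op 4 (add /wwz/2/3 95): {"pdk":[{"p":86,"r":2,"tjf":90},[47,67,7,76]],"w":[[96,78,14,18],{"ab":42,"fjo":10,"xu":54},{"g":32,"ied":49,"mn":96},[63,69,84,44]],"wwz":[{"jy":56,"qgt":27},14,[76,68,40,95,13],[49,42],{"b":18,"k":13}]}
After op 5 (add /wwz/2/0 98): {"pdk":[{"p":86,"r":2,"tjf":90},[47,67,7,76]],"w":[[96,78,14,18],{"ab":42,"fjo":10,"xu":54},{"g":32,"ied":49,"mn":96},[63,69,84,44]],"wwz":[{"jy":56,"qgt":27},14,[98,76,68,40,95,13],[49,42],{"b":18,"k":13}]}
After op 6 (add /ir 5): {"ir":5,"pdk":[{"p":86,"r":2,"tjf":90},[47,67,7,76]],"w":[[96,78,14,18],{"ab":42,"fjo":10,"xu":54},{"g":32,"ied":49,"mn":96},[63,69,84,44]],"wwz":[{"jy":56,"qgt":27},14,[98,76,68,40,95,13],[49,42],{"b":18,"k":13}]}
After op 7 (add /pdk/1 50): {"ir":5,"pdk":[{"p":86,"r":2,"tjf":90},50,[47,67,7,76]],"w":[[96,78,14,18],{"ab":42,"fjo":10,"xu":54},{"g":32,"ied":49,"mn":96},[63,69,84,44]],"wwz":[{"jy":56,"qgt":27},14,[98,76,68,40,95,13],[49,42],{"b":18,"k":13}]}
After op 8 (add /w/3/2 99): {"ir":5,"pdk":[{"p":86,"r":2,"tjf":90},50,[47,67,7,76]],"w":[[96,78,14,18],{"ab":42,"fjo":10,"xu":54},{"g":32,"ied":49,"mn":96},[63,69,99,84,44]],"wwz":[{"jy":56,"qgt":27},14,[98,76,68,40,95,13],[49,42],{"b":18,"k":13}]}
After op 9 (add /w/1/wv 42): {"ir":5,"pdk":[{"p":86,"r":2,"tjf":90},50,[47,67,7,76]],"w":[[96,78,14,18],{"ab":42,"fjo":10,"wv":42,"xu":54},{"g":32,"ied":49,"mn":96},[63,69,99,84,44]],"wwz":[{"jy":56,"qgt":27},14,[98,76,68,40,95,13],[49,42],{"b":18,"k":13}]}
After op 10 (replace /w/1/wv 87): {"ir":5,"pdk":[{"p":86,"r":2,"tjf":90},50,[47,67,7,76]],"w":[[96,78,14,18],{"ab":42,"fjo":10,"wv":87,"xu":54},{"g":32,"ied":49,"mn":96},[63,69,99,84,44]],"wwz":[{"jy":56,"qgt":27},14,[98,76,68,40,95,13],[49,42],{"b":18,"k":13}]}
After op 11 (replace /pdk/2/1 9): {"ir":5,"pdk":[{"p":86,"r":2,"tjf":90},50,[47,9,7,76]],"w":[[96,78,14,18],{"ab":42,"fjo":10,"wv":87,"xu":54},{"g":32,"ied":49,"mn":96},[63,69,99,84,44]],"wwz":[{"jy":56,"qgt":27},14,[98,76,68,40,95,13],[49,42],{"b":18,"k":13}]}
After op 12 (add /skl 0): {"ir":5,"pdk":[{"p":86,"r":2,"tjf":90},50,[47,9,7,76]],"skl":0,"w":[[96,78,14,18],{"ab":42,"fjo":10,"wv":87,"xu":54},{"g":32,"ied":49,"mn":96},[63,69,99,84,44]],"wwz":[{"jy":56,"qgt":27},14,[98,76,68,40,95,13],[49,42],{"b":18,"k":13}]}
After op 13 (remove /w/3/1): {"ir":5,"pdk":[{"p":86,"r":2,"tjf":90},50,[47,9,7,76]],"skl":0,"w":[[96,78,14,18],{"ab":42,"fjo":10,"wv":87,"xu":54},{"g":32,"ied":49,"mn":96},[63,99,84,44]],"wwz":[{"jy":56,"qgt":27},14,[98,76,68,40,95,13],[49,42],{"b":18,"k":13}]}
After op 14 (replace /w/3/1 87): {"ir":5,"pdk":[{"p":86,"r":2,"tjf":90},50,[47,9,7,76]],"skl":0,"w":[[96,78,14,18],{"ab":42,"fjo":10,"wv":87,"xu":54},{"g":32,"ied":49,"mn":96},[63,87,84,44]],"wwz":[{"jy":56,"qgt":27},14,[98,76,68,40,95,13],[49,42],{"b":18,"k":13}]}
After op 15 (replace /w/0/0 6): {"ir":5,"pdk":[{"p":86,"r":2,"tjf":90},50,[47,9,7,76]],"skl":0,"w":[[6,78,14,18],{"ab":42,"fjo":10,"wv":87,"xu":54},{"g":32,"ied":49,"mn":96},[63,87,84,44]],"wwz":[{"jy":56,"qgt":27},14,[98,76,68,40,95,13],[49,42],{"b":18,"k":13}]}
After op 16 (replace /w/0/1 84): {"ir":5,"pdk":[{"p":86,"r":2,"tjf":90},50,[47,9,7,76]],"skl":0,"w":[[6,84,14,18],{"ab":42,"fjo":10,"wv":87,"xu":54},{"g":32,"ied":49,"mn":96},[63,87,84,44]],"wwz":[{"jy":56,"qgt":27},14,[98,76,68,40,95,13],[49,42],{"b":18,"k":13}]}
After op 17 (remove /wwz/1): {"ir":5,"pdk":[{"p":86,"r":2,"tjf":90},50,[47,9,7,76]],"skl":0,"w":[[6,84,14,18],{"ab":42,"fjo":10,"wv":87,"xu":54},{"g":32,"ied":49,"mn":96},[63,87,84,44]],"wwz":[{"jy":56,"qgt":27},[98,76,68,40,95,13],[49,42],{"b":18,"k":13}]}
After op 18 (remove /pdk/2/3): {"ir":5,"pdk":[{"p":86,"r":2,"tjf":90},50,[47,9,7]],"skl":0,"w":[[6,84,14,18],{"ab":42,"fjo":10,"wv":87,"xu":54},{"g":32,"ied":49,"mn":96},[63,87,84,44]],"wwz":[{"jy":56,"qgt":27},[98,76,68,40,95,13],[49,42],{"b":18,"k":13}]}
After op 19 (remove /pdk/0/p): {"ir":5,"pdk":[{"r":2,"tjf":90},50,[47,9,7]],"skl":0,"w":[[6,84,14,18],{"ab":42,"fjo":10,"wv":87,"xu":54},{"g":32,"ied":49,"mn":96},[63,87,84,44]],"wwz":[{"jy":56,"qgt":27},[98,76,68,40,95,13],[49,42],{"b":18,"k":13}]}
After op 20 (add /wwz/3/ljq 96): {"ir":5,"pdk":[{"r":2,"tjf":90},50,[47,9,7]],"skl":0,"w":[[6,84,14,18],{"ab":42,"fjo":10,"wv":87,"xu":54},{"g":32,"ied":49,"mn":96},[63,87,84,44]],"wwz":[{"jy":56,"qgt":27},[98,76,68,40,95,13],[49,42],{"b":18,"k":13,"ljq":96}]}
After op 21 (replace /wwz/2/1 54): {"ir":5,"pdk":[{"r":2,"tjf":90},50,[47,9,7]],"skl":0,"w":[[6,84,14,18],{"ab":42,"fjo":10,"wv":87,"xu":54},{"g":32,"ied":49,"mn":96},[63,87,84,44]],"wwz":[{"jy":56,"qgt":27},[98,76,68,40,95,13],[49,54],{"b":18,"k":13,"ljq":96}]}
After op 22 (add /pdk/2 74): {"ir":5,"pdk":[{"r":2,"tjf":90},50,74,[47,9,7]],"skl":0,"w":[[6,84,14,18],{"ab":42,"fjo":10,"wv":87,"xu":54},{"g":32,"ied":49,"mn":96},[63,87,84,44]],"wwz":[{"jy":56,"qgt":27},[98,76,68,40,95,13],[49,54],{"b":18,"k":13,"ljq":96}]}
After op 23 (replace /w/1/fjo 12): {"ir":5,"pdk":[{"r":2,"tjf":90},50,74,[47,9,7]],"skl":0,"w":[[6,84,14,18],{"ab":42,"fjo":12,"wv":87,"xu":54},{"g":32,"ied":49,"mn":96},[63,87,84,44]],"wwz":[{"jy":56,"qgt":27},[98,76,68,40,95,13],[49,54],{"b":18,"k":13,"ljq":96}]}
After op 24 (replace /w/0/2 63): {"ir":5,"pdk":[{"r":2,"tjf":90},50,74,[47,9,7]],"skl":0,"w":[[6,84,63,18],{"ab":42,"fjo":12,"wv":87,"xu":54},{"g":32,"ied":49,"mn":96},[63,87,84,44]],"wwz":[{"jy":56,"qgt":27},[98,76,68,40,95,13],[49,54],{"b":18,"k":13,"ljq":96}]}
Value at /w/0/2: 63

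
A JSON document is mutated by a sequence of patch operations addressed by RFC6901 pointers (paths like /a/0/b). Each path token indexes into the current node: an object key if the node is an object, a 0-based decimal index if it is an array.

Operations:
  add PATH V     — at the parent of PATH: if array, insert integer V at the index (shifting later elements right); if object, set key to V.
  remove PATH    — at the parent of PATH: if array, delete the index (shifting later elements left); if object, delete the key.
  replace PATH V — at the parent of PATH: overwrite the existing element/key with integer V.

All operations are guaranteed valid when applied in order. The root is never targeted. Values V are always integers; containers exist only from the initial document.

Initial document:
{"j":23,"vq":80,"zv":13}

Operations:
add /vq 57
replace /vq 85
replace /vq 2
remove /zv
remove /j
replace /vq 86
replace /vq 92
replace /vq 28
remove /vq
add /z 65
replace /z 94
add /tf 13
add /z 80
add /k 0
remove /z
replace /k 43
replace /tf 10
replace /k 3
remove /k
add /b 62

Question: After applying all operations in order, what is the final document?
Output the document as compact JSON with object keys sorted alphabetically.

After op 1 (add /vq 57): {"j":23,"vq":57,"zv":13}
After op 2 (replace /vq 85): {"j":23,"vq":85,"zv":13}
After op 3 (replace /vq 2): {"j":23,"vq":2,"zv":13}
After op 4 (remove /zv): {"j":23,"vq":2}
After op 5 (remove /j): {"vq":2}
After op 6 (replace /vq 86): {"vq":86}
After op 7 (replace /vq 92): {"vq":92}
After op 8 (replace /vq 28): {"vq":28}
After op 9 (remove /vq): {}
After op 10 (add /z 65): {"z":65}
After op 11 (replace /z 94): {"z":94}
After op 12 (add /tf 13): {"tf":13,"z":94}
After op 13 (add /z 80): {"tf":13,"z":80}
After op 14 (add /k 0): {"k":0,"tf":13,"z":80}
After op 15 (remove /z): {"k":0,"tf":13}
After op 16 (replace /k 43): {"k":43,"tf":13}
After op 17 (replace /tf 10): {"k":43,"tf":10}
After op 18 (replace /k 3): {"k":3,"tf":10}
After op 19 (remove /k): {"tf":10}
After op 20 (add /b 62): {"b":62,"tf":10}

Answer: {"b":62,"tf":10}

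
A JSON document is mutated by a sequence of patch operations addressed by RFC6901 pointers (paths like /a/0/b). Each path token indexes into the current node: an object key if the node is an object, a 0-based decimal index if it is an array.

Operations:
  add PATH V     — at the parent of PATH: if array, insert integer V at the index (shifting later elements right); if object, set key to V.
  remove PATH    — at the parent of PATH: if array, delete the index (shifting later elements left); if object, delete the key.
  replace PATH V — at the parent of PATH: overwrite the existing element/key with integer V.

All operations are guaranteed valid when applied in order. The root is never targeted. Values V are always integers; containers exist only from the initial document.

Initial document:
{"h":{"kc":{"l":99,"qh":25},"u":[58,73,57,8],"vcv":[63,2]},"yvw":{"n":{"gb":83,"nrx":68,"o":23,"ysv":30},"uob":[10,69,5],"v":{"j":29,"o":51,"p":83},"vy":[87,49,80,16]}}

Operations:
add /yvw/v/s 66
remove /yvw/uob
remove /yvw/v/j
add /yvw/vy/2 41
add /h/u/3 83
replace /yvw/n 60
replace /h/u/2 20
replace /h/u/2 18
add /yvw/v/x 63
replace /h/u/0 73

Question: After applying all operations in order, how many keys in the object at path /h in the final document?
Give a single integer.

After op 1 (add /yvw/v/s 66): {"h":{"kc":{"l":99,"qh":25},"u":[58,73,57,8],"vcv":[63,2]},"yvw":{"n":{"gb":83,"nrx":68,"o":23,"ysv":30},"uob":[10,69,5],"v":{"j":29,"o":51,"p":83,"s":66},"vy":[87,49,80,16]}}
After op 2 (remove /yvw/uob): {"h":{"kc":{"l":99,"qh":25},"u":[58,73,57,8],"vcv":[63,2]},"yvw":{"n":{"gb":83,"nrx":68,"o":23,"ysv":30},"v":{"j":29,"o":51,"p":83,"s":66},"vy":[87,49,80,16]}}
After op 3 (remove /yvw/v/j): {"h":{"kc":{"l":99,"qh":25},"u":[58,73,57,8],"vcv":[63,2]},"yvw":{"n":{"gb":83,"nrx":68,"o":23,"ysv":30},"v":{"o":51,"p":83,"s":66},"vy":[87,49,80,16]}}
After op 4 (add /yvw/vy/2 41): {"h":{"kc":{"l":99,"qh":25},"u":[58,73,57,8],"vcv":[63,2]},"yvw":{"n":{"gb":83,"nrx":68,"o":23,"ysv":30},"v":{"o":51,"p":83,"s":66},"vy":[87,49,41,80,16]}}
After op 5 (add /h/u/3 83): {"h":{"kc":{"l":99,"qh":25},"u":[58,73,57,83,8],"vcv":[63,2]},"yvw":{"n":{"gb":83,"nrx":68,"o":23,"ysv":30},"v":{"o":51,"p":83,"s":66},"vy":[87,49,41,80,16]}}
After op 6 (replace /yvw/n 60): {"h":{"kc":{"l":99,"qh":25},"u":[58,73,57,83,8],"vcv":[63,2]},"yvw":{"n":60,"v":{"o":51,"p":83,"s":66},"vy":[87,49,41,80,16]}}
After op 7 (replace /h/u/2 20): {"h":{"kc":{"l":99,"qh":25},"u":[58,73,20,83,8],"vcv":[63,2]},"yvw":{"n":60,"v":{"o":51,"p":83,"s":66},"vy":[87,49,41,80,16]}}
After op 8 (replace /h/u/2 18): {"h":{"kc":{"l":99,"qh":25},"u":[58,73,18,83,8],"vcv":[63,2]},"yvw":{"n":60,"v":{"o":51,"p":83,"s":66},"vy":[87,49,41,80,16]}}
After op 9 (add /yvw/v/x 63): {"h":{"kc":{"l":99,"qh":25},"u":[58,73,18,83,8],"vcv":[63,2]},"yvw":{"n":60,"v":{"o":51,"p":83,"s":66,"x":63},"vy":[87,49,41,80,16]}}
After op 10 (replace /h/u/0 73): {"h":{"kc":{"l":99,"qh":25},"u":[73,73,18,83,8],"vcv":[63,2]},"yvw":{"n":60,"v":{"o":51,"p":83,"s":66,"x":63},"vy":[87,49,41,80,16]}}
Size at path /h: 3

Answer: 3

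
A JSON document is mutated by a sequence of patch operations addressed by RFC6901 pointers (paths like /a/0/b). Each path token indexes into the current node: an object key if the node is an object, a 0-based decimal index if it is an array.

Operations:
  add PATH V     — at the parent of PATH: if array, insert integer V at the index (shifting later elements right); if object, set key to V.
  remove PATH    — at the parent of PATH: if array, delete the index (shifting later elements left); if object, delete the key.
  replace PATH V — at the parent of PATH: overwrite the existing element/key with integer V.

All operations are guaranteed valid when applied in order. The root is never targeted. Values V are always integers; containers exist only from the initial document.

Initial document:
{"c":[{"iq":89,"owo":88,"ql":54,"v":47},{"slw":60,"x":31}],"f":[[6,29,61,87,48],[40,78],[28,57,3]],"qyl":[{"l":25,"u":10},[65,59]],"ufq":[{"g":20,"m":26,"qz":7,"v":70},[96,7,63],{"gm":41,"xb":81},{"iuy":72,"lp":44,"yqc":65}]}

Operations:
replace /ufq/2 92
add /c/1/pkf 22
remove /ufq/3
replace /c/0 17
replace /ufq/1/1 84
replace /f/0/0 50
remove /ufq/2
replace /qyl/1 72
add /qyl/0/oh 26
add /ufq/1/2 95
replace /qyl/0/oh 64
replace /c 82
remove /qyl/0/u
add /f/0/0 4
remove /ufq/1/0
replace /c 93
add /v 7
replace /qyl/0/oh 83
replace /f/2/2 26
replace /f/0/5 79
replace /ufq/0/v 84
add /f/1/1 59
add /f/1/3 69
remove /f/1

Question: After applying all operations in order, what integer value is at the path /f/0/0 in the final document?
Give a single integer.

Answer: 4

Derivation:
After op 1 (replace /ufq/2 92): {"c":[{"iq":89,"owo":88,"ql":54,"v":47},{"slw":60,"x":31}],"f":[[6,29,61,87,48],[40,78],[28,57,3]],"qyl":[{"l":25,"u":10},[65,59]],"ufq":[{"g":20,"m":26,"qz":7,"v":70},[96,7,63],92,{"iuy":72,"lp":44,"yqc":65}]}
After op 2 (add /c/1/pkf 22): {"c":[{"iq":89,"owo":88,"ql":54,"v":47},{"pkf":22,"slw":60,"x":31}],"f":[[6,29,61,87,48],[40,78],[28,57,3]],"qyl":[{"l":25,"u":10},[65,59]],"ufq":[{"g":20,"m":26,"qz":7,"v":70},[96,7,63],92,{"iuy":72,"lp":44,"yqc":65}]}
After op 3 (remove /ufq/3): {"c":[{"iq":89,"owo":88,"ql":54,"v":47},{"pkf":22,"slw":60,"x":31}],"f":[[6,29,61,87,48],[40,78],[28,57,3]],"qyl":[{"l":25,"u":10},[65,59]],"ufq":[{"g":20,"m":26,"qz":7,"v":70},[96,7,63],92]}
After op 4 (replace /c/0 17): {"c":[17,{"pkf":22,"slw":60,"x":31}],"f":[[6,29,61,87,48],[40,78],[28,57,3]],"qyl":[{"l":25,"u":10},[65,59]],"ufq":[{"g":20,"m":26,"qz":7,"v":70},[96,7,63],92]}
After op 5 (replace /ufq/1/1 84): {"c":[17,{"pkf":22,"slw":60,"x":31}],"f":[[6,29,61,87,48],[40,78],[28,57,3]],"qyl":[{"l":25,"u":10},[65,59]],"ufq":[{"g":20,"m":26,"qz":7,"v":70},[96,84,63],92]}
After op 6 (replace /f/0/0 50): {"c":[17,{"pkf":22,"slw":60,"x":31}],"f":[[50,29,61,87,48],[40,78],[28,57,3]],"qyl":[{"l":25,"u":10},[65,59]],"ufq":[{"g":20,"m":26,"qz":7,"v":70},[96,84,63],92]}
After op 7 (remove /ufq/2): {"c":[17,{"pkf":22,"slw":60,"x":31}],"f":[[50,29,61,87,48],[40,78],[28,57,3]],"qyl":[{"l":25,"u":10},[65,59]],"ufq":[{"g":20,"m":26,"qz":7,"v":70},[96,84,63]]}
After op 8 (replace /qyl/1 72): {"c":[17,{"pkf":22,"slw":60,"x":31}],"f":[[50,29,61,87,48],[40,78],[28,57,3]],"qyl":[{"l":25,"u":10},72],"ufq":[{"g":20,"m":26,"qz":7,"v":70},[96,84,63]]}
After op 9 (add /qyl/0/oh 26): {"c":[17,{"pkf":22,"slw":60,"x":31}],"f":[[50,29,61,87,48],[40,78],[28,57,3]],"qyl":[{"l":25,"oh":26,"u":10},72],"ufq":[{"g":20,"m":26,"qz":7,"v":70},[96,84,63]]}
After op 10 (add /ufq/1/2 95): {"c":[17,{"pkf":22,"slw":60,"x":31}],"f":[[50,29,61,87,48],[40,78],[28,57,3]],"qyl":[{"l":25,"oh":26,"u":10},72],"ufq":[{"g":20,"m":26,"qz":7,"v":70},[96,84,95,63]]}
After op 11 (replace /qyl/0/oh 64): {"c":[17,{"pkf":22,"slw":60,"x":31}],"f":[[50,29,61,87,48],[40,78],[28,57,3]],"qyl":[{"l":25,"oh":64,"u":10},72],"ufq":[{"g":20,"m":26,"qz":7,"v":70},[96,84,95,63]]}
After op 12 (replace /c 82): {"c":82,"f":[[50,29,61,87,48],[40,78],[28,57,3]],"qyl":[{"l":25,"oh":64,"u":10},72],"ufq":[{"g":20,"m":26,"qz":7,"v":70},[96,84,95,63]]}
After op 13 (remove /qyl/0/u): {"c":82,"f":[[50,29,61,87,48],[40,78],[28,57,3]],"qyl":[{"l":25,"oh":64},72],"ufq":[{"g":20,"m":26,"qz":7,"v":70},[96,84,95,63]]}
After op 14 (add /f/0/0 4): {"c":82,"f":[[4,50,29,61,87,48],[40,78],[28,57,3]],"qyl":[{"l":25,"oh":64},72],"ufq":[{"g":20,"m":26,"qz":7,"v":70},[96,84,95,63]]}
After op 15 (remove /ufq/1/0): {"c":82,"f":[[4,50,29,61,87,48],[40,78],[28,57,3]],"qyl":[{"l":25,"oh":64},72],"ufq":[{"g":20,"m":26,"qz":7,"v":70},[84,95,63]]}
After op 16 (replace /c 93): {"c":93,"f":[[4,50,29,61,87,48],[40,78],[28,57,3]],"qyl":[{"l":25,"oh":64},72],"ufq":[{"g":20,"m":26,"qz":7,"v":70},[84,95,63]]}
After op 17 (add /v 7): {"c":93,"f":[[4,50,29,61,87,48],[40,78],[28,57,3]],"qyl":[{"l":25,"oh":64},72],"ufq":[{"g":20,"m":26,"qz":7,"v":70},[84,95,63]],"v":7}
After op 18 (replace /qyl/0/oh 83): {"c":93,"f":[[4,50,29,61,87,48],[40,78],[28,57,3]],"qyl":[{"l":25,"oh":83},72],"ufq":[{"g":20,"m":26,"qz":7,"v":70},[84,95,63]],"v":7}
After op 19 (replace /f/2/2 26): {"c":93,"f":[[4,50,29,61,87,48],[40,78],[28,57,26]],"qyl":[{"l":25,"oh":83},72],"ufq":[{"g":20,"m":26,"qz":7,"v":70},[84,95,63]],"v":7}
After op 20 (replace /f/0/5 79): {"c":93,"f":[[4,50,29,61,87,79],[40,78],[28,57,26]],"qyl":[{"l":25,"oh":83},72],"ufq":[{"g":20,"m":26,"qz":7,"v":70},[84,95,63]],"v":7}
After op 21 (replace /ufq/0/v 84): {"c":93,"f":[[4,50,29,61,87,79],[40,78],[28,57,26]],"qyl":[{"l":25,"oh":83},72],"ufq":[{"g":20,"m":26,"qz":7,"v":84},[84,95,63]],"v":7}
After op 22 (add /f/1/1 59): {"c":93,"f":[[4,50,29,61,87,79],[40,59,78],[28,57,26]],"qyl":[{"l":25,"oh":83},72],"ufq":[{"g":20,"m":26,"qz":7,"v":84},[84,95,63]],"v":7}
After op 23 (add /f/1/3 69): {"c":93,"f":[[4,50,29,61,87,79],[40,59,78,69],[28,57,26]],"qyl":[{"l":25,"oh":83},72],"ufq":[{"g":20,"m":26,"qz":7,"v":84},[84,95,63]],"v":7}
After op 24 (remove /f/1): {"c":93,"f":[[4,50,29,61,87,79],[28,57,26]],"qyl":[{"l":25,"oh":83},72],"ufq":[{"g":20,"m":26,"qz":7,"v":84},[84,95,63]],"v":7}
Value at /f/0/0: 4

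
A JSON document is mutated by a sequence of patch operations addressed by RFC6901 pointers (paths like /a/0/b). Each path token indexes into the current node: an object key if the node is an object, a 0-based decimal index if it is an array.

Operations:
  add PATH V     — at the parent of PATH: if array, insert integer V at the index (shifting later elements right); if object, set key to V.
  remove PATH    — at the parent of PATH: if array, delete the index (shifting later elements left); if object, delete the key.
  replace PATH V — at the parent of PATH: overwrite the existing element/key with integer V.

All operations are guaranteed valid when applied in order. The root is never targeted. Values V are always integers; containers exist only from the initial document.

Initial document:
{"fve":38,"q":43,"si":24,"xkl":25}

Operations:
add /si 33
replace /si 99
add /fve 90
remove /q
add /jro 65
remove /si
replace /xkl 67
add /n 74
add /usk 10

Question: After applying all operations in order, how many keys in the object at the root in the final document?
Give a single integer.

After op 1 (add /si 33): {"fve":38,"q":43,"si":33,"xkl":25}
After op 2 (replace /si 99): {"fve":38,"q":43,"si":99,"xkl":25}
After op 3 (add /fve 90): {"fve":90,"q":43,"si":99,"xkl":25}
After op 4 (remove /q): {"fve":90,"si":99,"xkl":25}
After op 5 (add /jro 65): {"fve":90,"jro":65,"si":99,"xkl":25}
After op 6 (remove /si): {"fve":90,"jro":65,"xkl":25}
After op 7 (replace /xkl 67): {"fve":90,"jro":65,"xkl":67}
After op 8 (add /n 74): {"fve":90,"jro":65,"n":74,"xkl":67}
After op 9 (add /usk 10): {"fve":90,"jro":65,"n":74,"usk":10,"xkl":67}
Size at the root: 5

Answer: 5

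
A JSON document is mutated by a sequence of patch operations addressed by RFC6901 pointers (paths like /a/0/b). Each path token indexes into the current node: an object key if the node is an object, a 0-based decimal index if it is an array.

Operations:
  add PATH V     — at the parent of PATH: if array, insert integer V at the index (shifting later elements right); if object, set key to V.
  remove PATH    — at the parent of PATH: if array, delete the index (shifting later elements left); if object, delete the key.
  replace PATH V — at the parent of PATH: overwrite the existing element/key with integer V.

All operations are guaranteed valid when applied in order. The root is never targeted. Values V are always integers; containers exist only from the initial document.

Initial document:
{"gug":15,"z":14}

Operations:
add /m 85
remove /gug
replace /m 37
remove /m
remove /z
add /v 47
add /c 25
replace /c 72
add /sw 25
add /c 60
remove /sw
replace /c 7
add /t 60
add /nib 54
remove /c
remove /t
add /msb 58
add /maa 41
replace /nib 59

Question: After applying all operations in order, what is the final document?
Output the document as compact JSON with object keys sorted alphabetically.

After op 1 (add /m 85): {"gug":15,"m":85,"z":14}
After op 2 (remove /gug): {"m":85,"z":14}
After op 3 (replace /m 37): {"m":37,"z":14}
After op 4 (remove /m): {"z":14}
After op 5 (remove /z): {}
After op 6 (add /v 47): {"v":47}
After op 7 (add /c 25): {"c":25,"v":47}
After op 8 (replace /c 72): {"c":72,"v":47}
After op 9 (add /sw 25): {"c":72,"sw":25,"v":47}
After op 10 (add /c 60): {"c":60,"sw":25,"v":47}
After op 11 (remove /sw): {"c":60,"v":47}
After op 12 (replace /c 7): {"c":7,"v":47}
After op 13 (add /t 60): {"c":7,"t":60,"v":47}
After op 14 (add /nib 54): {"c":7,"nib":54,"t":60,"v":47}
After op 15 (remove /c): {"nib":54,"t":60,"v":47}
After op 16 (remove /t): {"nib":54,"v":47}
After op 17 (add /msb 58): {"msb":58,"nib":54,"v":47}
After op 18 (add /maa 41): {"maa":41,"msb":58,"nib":54,"v":47}
After op 19 (replace /nib 59): {"maa":41,"msb":58,"nib":59,"v":47}

Answer: {"maa":41,"msb":58,"nib":59,"v":47}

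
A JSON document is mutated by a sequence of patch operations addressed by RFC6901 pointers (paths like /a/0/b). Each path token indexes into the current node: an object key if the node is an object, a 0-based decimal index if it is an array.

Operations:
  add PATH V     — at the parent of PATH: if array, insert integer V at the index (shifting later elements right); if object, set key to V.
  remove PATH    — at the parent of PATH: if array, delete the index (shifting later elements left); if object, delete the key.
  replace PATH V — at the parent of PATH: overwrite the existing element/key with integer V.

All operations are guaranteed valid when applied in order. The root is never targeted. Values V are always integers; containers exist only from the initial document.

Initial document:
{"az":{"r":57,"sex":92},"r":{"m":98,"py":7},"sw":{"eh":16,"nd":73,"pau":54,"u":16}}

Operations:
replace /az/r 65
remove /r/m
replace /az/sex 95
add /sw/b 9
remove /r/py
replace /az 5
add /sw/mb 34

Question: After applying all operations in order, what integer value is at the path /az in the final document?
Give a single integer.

After op 1 (replace /az/r 65): {"az":{"r":65,"sex":92},"r":{"m":98,"py":7},"sw":{"eh":16,"nd":73,"pau":54,"u":16}}
After op 2 (remove /r/m): {"az":{"r":65,"sex":92},"r":{"py":7},"sw":{"eh":16,"nd":73,"pau":54,"u":16}}
After op 3 (replace /az/sex 95): {"az":{"r":65,"sex":95},"r":{"py":7},"sw":{"eh":16,"nd":73,"pau":54,"u":16}}
After op 4 (add /sw/b 9): {"az":{"r":65,"sex":95},"r":{"py":7},"sw":{"b":9,"eh":16,"nd":73,"pau":54,"u":16}}
After op 5 (remove /r/py): {"az":{"r":65,"sex":95},"r":{},"sw":{"b":9,"eh":16,"nd":73,"pau":54,"u":16}}
After op 6 (replace /az 5): {"az":5,"r":{},"sw":{"b":9,"eh":16,"nd":73,"pau":54,"u":16}}
After op 7 (add /sw/mb 34): {"az":5,"r":{},"sw":{"b":9,"eh":16,"mb":34,"nd":73,"pau":54,"u":16}}
Value at /az: 5

Answer: 5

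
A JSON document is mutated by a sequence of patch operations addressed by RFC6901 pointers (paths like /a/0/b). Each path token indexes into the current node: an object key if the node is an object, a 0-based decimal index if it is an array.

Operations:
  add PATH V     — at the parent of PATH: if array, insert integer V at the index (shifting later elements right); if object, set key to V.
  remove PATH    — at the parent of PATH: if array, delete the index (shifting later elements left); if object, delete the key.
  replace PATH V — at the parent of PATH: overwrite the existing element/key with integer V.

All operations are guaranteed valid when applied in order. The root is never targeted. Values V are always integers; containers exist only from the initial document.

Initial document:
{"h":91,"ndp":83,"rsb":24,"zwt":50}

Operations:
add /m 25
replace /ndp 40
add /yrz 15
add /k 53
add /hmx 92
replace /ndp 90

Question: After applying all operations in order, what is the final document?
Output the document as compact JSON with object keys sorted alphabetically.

Answer: {"h":91,"hmx":92,"k":53,"m":25,"ndp":90,"rsb":24,"yrz":15,"zwt":50}

Derivation:
After op 1 (add /m 25): {"h":91,"m":25,"ndp":83,"rsb":24,"zwt":50}
After op 2 (replace /ndp 40): {"h":91,"m":25,"ndp":40,"rsb":24,"zwt":50}
After op 3 (add /yrz 15): {"h":91,"m":25,"ndp":40,"rsb":24,"yrz":15,"zwt":50}
After op 4 (add /k 53): {"h":91,"k":53,"m":25,"ndp":40,"rsb":24,"yrz":15,"zwt":50}
After op 5 (add /hmx 92): {"h":91,"hmx":92,"k":53,"m":25,"ndp":40,"rsb":24,"yrz":15,"zwt":50}
After op 6 (replace /ndp 90): {"h":91,"hmx":92,"k":53,"m":25,"ndp":90,"rsb":24,"yrz":15,"zwt":50}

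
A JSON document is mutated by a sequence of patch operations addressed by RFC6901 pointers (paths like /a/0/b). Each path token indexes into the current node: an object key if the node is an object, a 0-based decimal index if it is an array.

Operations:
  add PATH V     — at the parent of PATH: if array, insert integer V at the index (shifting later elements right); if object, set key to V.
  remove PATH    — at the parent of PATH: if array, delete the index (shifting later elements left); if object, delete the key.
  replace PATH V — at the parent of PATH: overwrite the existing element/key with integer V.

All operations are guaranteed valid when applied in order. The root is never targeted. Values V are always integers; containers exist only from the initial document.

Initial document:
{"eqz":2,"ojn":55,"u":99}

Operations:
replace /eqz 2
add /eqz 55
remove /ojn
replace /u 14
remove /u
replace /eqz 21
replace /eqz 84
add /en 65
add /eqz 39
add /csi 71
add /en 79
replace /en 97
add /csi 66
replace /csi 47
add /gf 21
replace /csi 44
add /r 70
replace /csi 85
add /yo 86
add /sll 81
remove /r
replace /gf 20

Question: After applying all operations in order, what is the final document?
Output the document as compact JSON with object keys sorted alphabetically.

Answer: {"csi":85,"en":97,"eqz":39,"gf":20,"sll":81,"yo":86}

Derivation:
After op 1 (replace /eqz 2): {"eqz":2,"ojn":55,"u":99}
After op 2 (add /eqz 55): {"eqz":55,"ojn":55,"u":99}
After op 3 (remove /ojn): {"eqz":55,"u":99}
After op 4 (replace /u 14): {"eqz":55,"u":14}
After op 5 (remove /u): {"eqz":55}
After op 6 (replace /eqz 21): {"eqz":21}
After op 7 (replace /eqz 84): {"eqz":84}
After op 8 (add /en 65): {"en":65,"eqz":84}
After op 9 (add /eqz 39): {"en":65,"eqz":39}
After op 10 (add /csi 71): {"csi":71,"en":65,"eqz":39}
After op 11 (add /en 79): {"csi":71,"en":79,"eqz":39}
After op 12 (replace /en 97): {"csi":71,"en":97,"eqz":39}
After op 13 (add /csi 66): {"csi":66,"en":97,"eqz":39}
After op 14 (replace /csi 47): {"csi":47,"en":97,"eqz":39}
After op 15 (add /gf 21): {"csi":47,"en":97,"eqz":39,"gf":21}
After op 16 (replace /csi 44): {"csi":44,"en":97,"eqz":39,"gf":21}
After op 17 (add /r 70): {"csi":44,"en":97,"eqz":39,"gf":21,"r":70}
After op 18 (replace /csi 85): {"csi":85,"en":97,"eqz":39,"gf":21,"r":70}
After op 19 (add /yo 86): {"csi":85,"en":97,"eqz":39,"gf":21,"r":70,"yo":86}
After op 20 (add /sll 81): {"csi":85,"en":97,"eqz":39,"gf":21,"r":70,"sll":81,"yo":86}
After op 21 (remove /r): {"csi":85,"en":97,"eqz":39,"gf":21,"sll":81,"yo":86}
After op 22 (replace /gf 20): {"csi":85,"en":97,"eqz":39,"gf":20,"sll":81,"yo":86}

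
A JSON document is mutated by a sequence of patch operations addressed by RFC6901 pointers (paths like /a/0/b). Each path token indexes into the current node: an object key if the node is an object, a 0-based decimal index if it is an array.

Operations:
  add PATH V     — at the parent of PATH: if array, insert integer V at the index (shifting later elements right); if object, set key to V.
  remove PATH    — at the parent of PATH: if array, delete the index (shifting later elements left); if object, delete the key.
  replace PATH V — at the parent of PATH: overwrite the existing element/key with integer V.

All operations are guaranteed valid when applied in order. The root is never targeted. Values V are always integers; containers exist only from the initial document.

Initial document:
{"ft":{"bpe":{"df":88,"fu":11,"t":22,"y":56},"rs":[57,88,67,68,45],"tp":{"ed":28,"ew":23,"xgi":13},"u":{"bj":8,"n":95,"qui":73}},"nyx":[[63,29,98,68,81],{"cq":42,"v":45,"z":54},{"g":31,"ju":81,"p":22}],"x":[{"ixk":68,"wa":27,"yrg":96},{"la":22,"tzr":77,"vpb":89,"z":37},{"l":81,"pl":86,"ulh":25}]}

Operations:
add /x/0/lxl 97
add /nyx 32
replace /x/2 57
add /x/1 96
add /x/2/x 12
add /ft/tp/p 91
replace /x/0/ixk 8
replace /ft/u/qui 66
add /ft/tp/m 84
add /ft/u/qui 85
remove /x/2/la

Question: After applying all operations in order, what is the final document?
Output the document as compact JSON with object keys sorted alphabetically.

Answer: {"ft":{"bpe":{"df":88,"fu":11,"t":22,"y":56},"rs":[57,88,67,68,45],"tp":{"ed":28,"ew":23,"m":84,"p":91,"xgi":13},"u":{"bj":8,"n":95,"qui":85}},"nyx":32,"x":[{"ixk":8,"lxl":97,"wa":27,"yrg":96},96,{"tzr":77,"vpb":89,"x":12,"z":37},57]}

Derivation:
After op 1 (add /x/0/lxl 97): {"ft":{"bpe":{"df":88,"fu":11,"t":22,"y":56},"rs":[57,88,67,68,45],"tp":{"ed":28,"ew":23,"xgi":13},"u":{"bj":8,"n":95,"qui":73}},"nyx":[[63,29,98,68,81],{"cq":42,"v":45,"z":54},{"g":31,"ju":81,"p":22}],"x":[{"ixk":68,"lxl":97,"wa":27,"yrg":96},{"la":22,"tzr":77,"vpb":89,"z":37},{"l":81,"pl":86,"ulh":25}]}
After op 2 (add /nyx 32): {"ft":{"bpe":{"df":88,"fu":11,"t":22,"y":56},"rs":[57,88,67,68,45],"tp":{"ed":28,"ew":23,"xgi":13},"u":{"bj":8,"n":95,"qui":73}},"nyx":32,"x":[{"ixk":68,"lxl":97,"wa":27,"yrg":96},{"la":22,"tzr":77,"vpb":89,"z":37},{"l":81,"pl":86,"ulh":25}]}
After op 3 (replace /x/2 57): {"ft":{"bpe":{"df":88,"fu":11,"t":22,"y":56},"rs":[57,88,67,68,45],"tp":{"ed":28,"ew":23,"xgi":13},"u":{"bj":8,"n":95,"qui":73}},"nyx":32,"x":[{"ixk":68,"lxl":97,"wa":27,"yrg":96},{"la":22,"tzr":77,"vpb":89,"z":37},57]}
After op 4 (add /x/1 96): {"ft":{"bpe":{"df":88,"fu":11,"t":22,"y":56},"rs":[57,88,67,68,45],"tp":{"ed":28,"ew":23,"xgi":13},"u":{"bj":8,"n":95,"qui":73}},"nyx":32,"x":[{"ixk":68,"lxl":97,"wa":27,"yrg":96},96,{"la":22,"tzr":77,"vpb":89,"z":37},57]}
After op 5 (add /x/2/x 12): {"ft":{"bpe":{"df":88,"fu":11,"t":22,"y":56},"rs":[57,88,67,68,45],"tp":{"ed":28,"ew":23,"xgi":13},"u":{"bj":8,"n":95,"qui":73}},"nyx":32,"x":[{"ixk":68,"lxl":97,"wa":27,"yrg":96},96,{"la":22,"tzr":77,"vpb":89,"x":12,"z":37},57]}
After op 6 (add /ft/tp/p 91): {"ft":{"bpe":{"df":88,"fu":11,"t":22,"y":56},"rs":[57,88,67,68,45],"tp":{"ed":28,"ew":23,"p":91,"xgi":13},"u":{"bj":8,"n":95,"qui":73}},"nyx":32,"x":[{"ixk":68,"lxl":97,"wa":27,"yrg":96},96,{"la":22,"tzr":77,"vpb":89,"x":12,"z":37},57]}
After op 7 (replace /x/0/ixk 8): {"ft":{"bpe":{"df":88,"fu":11,"t":22,"y":56},"rs":[57,88,67,68,45],"tp":{"ed":28,"ew":23,"p":91,"xgi":13},"u":{"bj":8,"n":95,"qui":73}},"nyx":32,"x":[{"ixk":8,"lxl":97,"wa":27,"yrg":96},96,{"la":22,"tzr":77,"vpb":89,"x":12,"z":37},57]}
After op 8 (replace /ft/u/qui 66): {"ft":{"bpe":{"df":88,"fu":11,"t":22,"y":56},"rs":[57,88,67,68,45],"tp":{"ed":28,"ew":23,"p":91,"xgi":13},"u":{"bj":8,"n":95,"qui":66}},"nyx":32,"x":[{"ixk":8,"lxl":97,"wa":27,"yrg":96},96,{"la":22,"tzr":77,"vpb":89,"x":12,"z":37},57]}
After op 9 (add /ft/tp/m 84): {"ft":{"bpe":{"df":88,"fu":11,"t":22,"y":56},"rs":[57,88,67,68,45],"tp":{"ed":28,"ew":23,"m":84,"p":91,"xgi":13},"u":{"bj":8,"n":95,"qui":66}},"nyx":32,"x":[{"ixk":8,"lxl":97,"wa":27,"yrg":96},96,{"la":22,"tzr":77,"vpb":89,"x":12,"z":37},57]}
After op 10 (add /ft/u/qui 85): {"ft":{"bpe":{"df":88,"fu":11,"t":22,"y":56},"rs":[57,88,67,68,45],"tp":{"ed":28,"ew":23,"m":84,"p":91,"xgi":13},"u":{"bj":8,"n":95,"qui":85}},"nyx":32,"x":[{"ixk":8,"lxl":97,"wa":27,"yrg":96},96,{"la":22,"tzr":77,"vpb":89,"x":12,"z":37},57]}
After op 11 (remove /x/2/la): {"ft":{"bpe":{"df":88,"fu":11,"t":22,"y":56},"rs":[57,88,67,68,45],"tp":{"ed":28,"ew":23,"m":84,"p":91,"xgi":13},"u":{"bj":8,"n":95,"qui":85}},"nyx":32,"x":[{"ixk":8,"lxl":97,"wa":27,"yrg":96},96,{"tzr":77,"vpb":89,"x":12,"z":37},57]}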